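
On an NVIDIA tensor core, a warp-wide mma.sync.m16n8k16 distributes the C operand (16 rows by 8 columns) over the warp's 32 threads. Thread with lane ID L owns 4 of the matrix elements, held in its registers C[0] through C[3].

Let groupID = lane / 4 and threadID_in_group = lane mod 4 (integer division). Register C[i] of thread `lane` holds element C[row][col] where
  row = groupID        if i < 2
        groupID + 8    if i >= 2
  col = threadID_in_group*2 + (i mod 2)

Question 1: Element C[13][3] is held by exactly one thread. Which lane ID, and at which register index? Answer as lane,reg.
21,3

r=13→G=5,rhi=1  c=3→T=1,p=1
L=5*4+1=21  i=1*2+1=3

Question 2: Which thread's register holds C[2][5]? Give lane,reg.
10,1

r:2=>grp=2,rB=0  c:5=>tig=2,lo=1
L=2*4+2=10  i=0*2+1=1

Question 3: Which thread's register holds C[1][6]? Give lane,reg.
r=1⇒gr=1,Rb=0  c=6⇒th=3,odd=0
L=1*4+3=7  i=0*2+0=0

7,0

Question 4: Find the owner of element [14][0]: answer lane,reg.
24,2

r=14⇒gr=6,Rb=1  c=0⇒th=0,odd=0
L=6*4+0=24  i=1*2+0=2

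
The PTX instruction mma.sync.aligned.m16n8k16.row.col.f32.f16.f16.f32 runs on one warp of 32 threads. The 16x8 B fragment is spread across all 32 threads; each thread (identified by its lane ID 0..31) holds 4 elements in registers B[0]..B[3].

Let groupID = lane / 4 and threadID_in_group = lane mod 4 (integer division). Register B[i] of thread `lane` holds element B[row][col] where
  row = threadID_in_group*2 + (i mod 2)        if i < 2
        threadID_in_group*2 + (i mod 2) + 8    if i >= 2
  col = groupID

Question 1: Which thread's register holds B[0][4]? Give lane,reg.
16,0

c: 4->gid=4  r: 0->r8=0,tid=0,i&1=0
L=4*4+0=16  i=0*2+0=0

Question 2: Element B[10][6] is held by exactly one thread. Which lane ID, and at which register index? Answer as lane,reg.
c=6->g=6  r=10->rb=1,t=1,b0=0
L=6*4+1=25  i=1*2+0=2

25,2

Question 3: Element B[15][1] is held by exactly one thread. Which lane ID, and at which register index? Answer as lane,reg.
7,3

c:1=>grp=1  r:15=>rB=1,tig=3,lo=1
L=1*4+3=7  i=1*2+1=3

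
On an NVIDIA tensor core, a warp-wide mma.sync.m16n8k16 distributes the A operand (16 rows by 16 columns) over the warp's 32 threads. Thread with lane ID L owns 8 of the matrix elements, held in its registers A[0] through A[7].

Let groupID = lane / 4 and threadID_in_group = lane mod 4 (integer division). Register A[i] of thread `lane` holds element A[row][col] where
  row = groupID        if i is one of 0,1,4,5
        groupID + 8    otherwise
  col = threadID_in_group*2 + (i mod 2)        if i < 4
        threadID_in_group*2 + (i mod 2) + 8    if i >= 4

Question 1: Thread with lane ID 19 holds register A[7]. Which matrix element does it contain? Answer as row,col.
12,15

L=19->gid=19>>2=4, tid=19&3=3
[7]->row 4+8=12  col 3·2+1+8=15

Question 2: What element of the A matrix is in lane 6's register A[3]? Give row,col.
9,5

lane 6: g=1 (6/4), t=2 (6%4)
i=3: r=1+8=9, c=2*2+1+0=5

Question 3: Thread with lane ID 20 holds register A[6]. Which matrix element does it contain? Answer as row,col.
lane 20->20/4=5, 20 mod 4=0
i=6  r:5+8->13  c:2·0+0+8->8

13,8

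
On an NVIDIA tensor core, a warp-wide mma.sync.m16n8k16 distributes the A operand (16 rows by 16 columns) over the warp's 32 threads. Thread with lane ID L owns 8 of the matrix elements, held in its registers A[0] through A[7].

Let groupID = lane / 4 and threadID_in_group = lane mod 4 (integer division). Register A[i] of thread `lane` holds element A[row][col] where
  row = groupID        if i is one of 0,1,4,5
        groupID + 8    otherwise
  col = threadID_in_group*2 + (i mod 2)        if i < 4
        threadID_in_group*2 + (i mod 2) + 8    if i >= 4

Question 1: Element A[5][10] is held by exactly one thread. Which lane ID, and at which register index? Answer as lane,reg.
21,4

r=5⇒gr=5,Rb=0  c=10⇒Cb=1,th=1,odd=0
L=5*4+1=21  i=1*4+0*2+0=4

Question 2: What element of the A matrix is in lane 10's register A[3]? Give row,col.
10,5

lane 10: G=2 (10/4), T=2 (10%4)
i=3: r=2+8=10, c=2*2+1+0=5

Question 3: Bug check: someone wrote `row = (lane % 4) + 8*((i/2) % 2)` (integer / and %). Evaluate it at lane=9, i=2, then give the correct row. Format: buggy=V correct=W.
`(lane % 4) + 8*((i/2) % 2)`[9,2]->9
lane 9->9/4=2, 9 mod 4=1
i=2  r:2+8->10  c:2·1+0+0->2
row: 9 vs 10

buggy=9 correct=10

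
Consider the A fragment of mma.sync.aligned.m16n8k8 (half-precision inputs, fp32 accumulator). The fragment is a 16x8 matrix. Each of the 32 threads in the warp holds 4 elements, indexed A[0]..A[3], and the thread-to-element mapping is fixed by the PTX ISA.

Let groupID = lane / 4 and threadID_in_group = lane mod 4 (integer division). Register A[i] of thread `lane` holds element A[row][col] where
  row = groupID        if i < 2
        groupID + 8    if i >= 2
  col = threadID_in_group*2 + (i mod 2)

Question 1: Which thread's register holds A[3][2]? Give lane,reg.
13,0

r:3=>grp=3,rB=0  c:2=>tig=1,lo=0
L=3*4+1=13  i=0*2+0=0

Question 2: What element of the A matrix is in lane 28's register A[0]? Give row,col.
7,0

L=28→G=28>>2=7, T=28&3=0
[0]→row 7+0=7  col 0·2+0=0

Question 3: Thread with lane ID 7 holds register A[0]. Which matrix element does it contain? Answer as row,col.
L=7→G=7>>2=1, T=7&3=3
[0]→row 1+0=1  col 3·2+0=6

1,6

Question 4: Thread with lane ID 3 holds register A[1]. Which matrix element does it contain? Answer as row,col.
lane 3→3/4=0, 3 mod 4=3
i=1  r:0+0→0  c:2·3+1→7

0,7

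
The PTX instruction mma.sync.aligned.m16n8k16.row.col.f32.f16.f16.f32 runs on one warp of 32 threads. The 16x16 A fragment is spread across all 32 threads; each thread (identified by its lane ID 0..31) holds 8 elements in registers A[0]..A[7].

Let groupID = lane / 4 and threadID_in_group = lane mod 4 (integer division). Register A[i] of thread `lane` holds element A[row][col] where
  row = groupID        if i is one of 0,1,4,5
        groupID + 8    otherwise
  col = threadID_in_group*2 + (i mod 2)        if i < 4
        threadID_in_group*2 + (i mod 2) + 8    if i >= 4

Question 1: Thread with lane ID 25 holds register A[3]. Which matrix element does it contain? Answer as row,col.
lane 25->25/4=6, 25 mod 4=1
i=3  r:6+8->14  c:2·1+1+0->3

14,3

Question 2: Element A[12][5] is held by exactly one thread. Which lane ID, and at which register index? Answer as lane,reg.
r: 12->gid=4,r8=1  c: 5->c8=0,tid=2,i&1=1
L=4*4+2=18  i=0*4+1*2+1=3

18,3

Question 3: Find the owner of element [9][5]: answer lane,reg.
r: 9->gid=1,r8=1  c: 5->c8=0,tid=2,i&1=1
L=1*4+2=6  i=0*4+1*2+1=3

6,3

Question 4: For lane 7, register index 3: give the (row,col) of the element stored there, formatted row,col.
9,7

lane 7⇒7/4=1, 7 mod 4=3
i=3  r:1+8⇒9  c:2·3+1+0⇒7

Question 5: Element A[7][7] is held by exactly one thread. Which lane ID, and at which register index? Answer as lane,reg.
31,1

r:7=>grp=7,rB=0  c:7=>cB=0,tig=3,lo=1
L=7*4+3=31  i=0*4+0*2+1=1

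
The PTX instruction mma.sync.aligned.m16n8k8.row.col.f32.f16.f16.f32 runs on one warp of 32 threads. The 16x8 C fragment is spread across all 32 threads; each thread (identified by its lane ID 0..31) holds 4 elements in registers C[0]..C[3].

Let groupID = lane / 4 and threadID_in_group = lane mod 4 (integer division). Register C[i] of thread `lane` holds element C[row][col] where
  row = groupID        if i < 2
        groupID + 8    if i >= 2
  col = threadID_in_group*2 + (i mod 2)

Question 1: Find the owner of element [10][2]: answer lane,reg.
9,2

r=10->g=2,rb=1  c=2->t=1,b0=0
L=2*4+1=9  i=1*2+0=2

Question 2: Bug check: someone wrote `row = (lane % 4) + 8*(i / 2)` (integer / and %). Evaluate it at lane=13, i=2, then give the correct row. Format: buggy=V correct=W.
buggy=9 correct=11

`(lane % 4) + 8*(i / 2)`[13,2]=>9
lane 13=>13/4=3, 13 mod 4=1
i=2  r:3+8=>11  c:2·1+0=>2
row: 9 vs 11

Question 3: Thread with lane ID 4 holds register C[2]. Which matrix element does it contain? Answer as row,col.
9,0

lane 4->4/4=1, 4 mod 4=0
i=2  r:1+8->9  c:2·0+0->0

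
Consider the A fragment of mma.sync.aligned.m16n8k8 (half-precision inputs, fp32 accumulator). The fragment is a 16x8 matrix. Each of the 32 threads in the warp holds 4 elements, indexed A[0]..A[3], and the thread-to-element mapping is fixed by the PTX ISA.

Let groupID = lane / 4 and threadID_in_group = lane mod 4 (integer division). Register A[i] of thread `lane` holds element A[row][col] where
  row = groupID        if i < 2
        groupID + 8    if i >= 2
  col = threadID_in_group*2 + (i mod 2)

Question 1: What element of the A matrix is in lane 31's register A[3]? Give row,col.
15,7

lane 31: grp=7 (31/4), tig=3 (31%4)
i=3: r=7+8=15, c=3*2+1=7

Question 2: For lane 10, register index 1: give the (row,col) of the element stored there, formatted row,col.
2,5

lane 10->10/4=2, 10 mod 4=2
i=1  r:2+0->2  c:2·2+1->5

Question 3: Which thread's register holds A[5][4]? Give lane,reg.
22,0

r=5->g=5,rb=0  c=4->t=2,b0=0
L=5*4+2=22  i=0*2+0=0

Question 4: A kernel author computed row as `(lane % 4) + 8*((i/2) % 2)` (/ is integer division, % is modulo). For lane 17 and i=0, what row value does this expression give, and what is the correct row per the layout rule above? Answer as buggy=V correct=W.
buggy=1 correct=4

`(lane % 4) + 8*((i/2) % 2)`[17,0]->1
L=17->gid=17>>2=4, tid=17&3=1
[0]->row 4+0=4  col 1·2+0=2
row: 1 vs 4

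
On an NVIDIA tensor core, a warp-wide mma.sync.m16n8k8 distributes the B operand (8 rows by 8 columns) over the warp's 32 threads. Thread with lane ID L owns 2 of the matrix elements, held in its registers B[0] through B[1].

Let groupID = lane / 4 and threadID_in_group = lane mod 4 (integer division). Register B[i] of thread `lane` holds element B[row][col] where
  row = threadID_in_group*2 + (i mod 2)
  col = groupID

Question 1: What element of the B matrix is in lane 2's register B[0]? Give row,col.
L=2->gid=2>>2=0, tid=2&3=2
[0]->row 2·2+0=4  col gid=0

4,0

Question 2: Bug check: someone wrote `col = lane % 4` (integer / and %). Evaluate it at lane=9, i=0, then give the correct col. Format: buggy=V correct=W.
`lane % 4`[9,0]→1
lane 9: G=2 (9/4), T=1 (9%4)
i=0: r=1*2+0=2, c=G=2
col: 1 vs 2

buggy=1 correct=2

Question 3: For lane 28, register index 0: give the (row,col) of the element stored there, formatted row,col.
lane 28: G=7 (28/4), T=0 (28%4)
i=0: r=0*2+0=0, c=G=7

0,7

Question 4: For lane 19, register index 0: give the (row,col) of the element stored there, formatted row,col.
6,4

lane 19⇒19/4=4, 19 mod 4=3
i=0  r:2·3+0⇒6  c:4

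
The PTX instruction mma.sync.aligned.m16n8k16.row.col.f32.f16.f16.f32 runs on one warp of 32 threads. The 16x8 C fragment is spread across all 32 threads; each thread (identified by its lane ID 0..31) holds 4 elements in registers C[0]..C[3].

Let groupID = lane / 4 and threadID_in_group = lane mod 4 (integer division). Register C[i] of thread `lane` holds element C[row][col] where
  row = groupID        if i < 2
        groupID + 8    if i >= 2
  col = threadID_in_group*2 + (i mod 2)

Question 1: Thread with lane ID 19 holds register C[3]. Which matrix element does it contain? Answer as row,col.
lane 19⇒19/4=4, 19 mod 4=3
i=3  r:4+8⇒12  c:2·3+1⇒7

12,7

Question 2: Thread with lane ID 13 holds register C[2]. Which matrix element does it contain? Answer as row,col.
lane 13: gr=3 (13/4), th=1 (13%4)
i=2: r=3+8=11, c=1*2+0=2

11,2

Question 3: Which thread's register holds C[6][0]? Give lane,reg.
24,0

r=6⇒gr=6,Rb=0  c=0⇒th=0,odd=0
L=6*4+0=24  i=0*2+0=0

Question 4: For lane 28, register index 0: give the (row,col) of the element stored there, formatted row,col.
7,0

28: gr=7,th=0
[0] (7+0,0*2+0) = (7,0)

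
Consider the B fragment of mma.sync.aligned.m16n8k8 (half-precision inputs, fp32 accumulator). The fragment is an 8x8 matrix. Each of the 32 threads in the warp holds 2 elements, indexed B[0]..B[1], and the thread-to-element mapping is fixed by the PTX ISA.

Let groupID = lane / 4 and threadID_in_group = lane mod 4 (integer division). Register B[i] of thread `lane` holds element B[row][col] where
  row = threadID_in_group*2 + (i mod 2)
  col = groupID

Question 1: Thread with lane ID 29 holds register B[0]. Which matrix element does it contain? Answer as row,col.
2,7

lane 29⇒29/4=7, 29 mod 4=1
i=0  r:2·1+0⇒2  c:7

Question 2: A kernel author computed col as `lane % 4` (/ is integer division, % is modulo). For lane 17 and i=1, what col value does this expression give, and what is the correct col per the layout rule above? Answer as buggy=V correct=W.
buggy=1 correct=4

`lane % 4`[17,1]->1
17: g=4,t=1
[1] (1*2+1,4) = (3,4)
col: 1 vs 4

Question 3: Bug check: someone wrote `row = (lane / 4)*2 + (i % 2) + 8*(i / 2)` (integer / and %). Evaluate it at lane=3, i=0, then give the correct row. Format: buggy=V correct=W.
`(lane / 4)*2 + (i % 2) + 8*(i / 2)`[3,0]=>0
3: grp=0,tig=3
[0] (3*2+0,0) = (6,0)
row: 0 vs 6

buggy=0 correct=6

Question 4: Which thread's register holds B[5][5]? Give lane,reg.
22,1

c=5⇒gr=5  r=5⇒th=2,odd=1
L=5*4+2=22  i=1=1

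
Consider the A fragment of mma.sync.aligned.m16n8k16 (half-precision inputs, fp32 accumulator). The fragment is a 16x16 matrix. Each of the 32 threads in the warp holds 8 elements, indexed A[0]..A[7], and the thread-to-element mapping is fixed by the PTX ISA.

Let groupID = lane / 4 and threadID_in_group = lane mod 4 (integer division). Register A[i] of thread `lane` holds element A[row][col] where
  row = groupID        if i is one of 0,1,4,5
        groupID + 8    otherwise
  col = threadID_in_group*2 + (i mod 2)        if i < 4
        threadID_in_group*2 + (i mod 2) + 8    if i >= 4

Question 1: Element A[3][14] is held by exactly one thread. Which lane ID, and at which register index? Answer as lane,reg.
15,4

r=3->g=3,rb=0  c=14->cb=1,t=3,b0=0
L=3*4+3=15  i=1*4+0*2+0=4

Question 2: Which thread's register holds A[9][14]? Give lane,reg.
7,6

r:9=>grp=1,rB=1  c:14=>cB=1,tig=3,lo=0
L=1*4+3=7  i=1*4+1*2+0=6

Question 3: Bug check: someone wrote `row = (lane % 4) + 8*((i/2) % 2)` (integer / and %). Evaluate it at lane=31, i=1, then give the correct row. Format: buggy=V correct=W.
buggy=3 correct=7

`(lane % 4) + 8*((i/2) % 2)`[31,1]->3
lane 31->31/4=7, 31 mod 4=3
i=1  r:7+0->7  c:2·3+1+0->7
row: 3 vs 7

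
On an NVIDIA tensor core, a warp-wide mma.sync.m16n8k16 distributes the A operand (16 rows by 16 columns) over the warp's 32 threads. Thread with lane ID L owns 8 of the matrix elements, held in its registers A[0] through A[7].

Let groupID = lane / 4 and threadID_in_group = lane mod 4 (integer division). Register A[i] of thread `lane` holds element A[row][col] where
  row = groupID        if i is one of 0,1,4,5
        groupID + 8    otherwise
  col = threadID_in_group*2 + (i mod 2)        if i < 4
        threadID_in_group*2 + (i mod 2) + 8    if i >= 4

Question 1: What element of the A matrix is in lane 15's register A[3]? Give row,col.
11,7

lane 15→15/4=3, 15 mod 4=3
i=3  r:3+8→11  c:2·3+1+0→7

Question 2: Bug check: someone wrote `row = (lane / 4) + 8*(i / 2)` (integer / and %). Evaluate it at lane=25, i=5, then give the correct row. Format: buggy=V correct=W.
buggy=22 correct=6

`(lane / 4) + 8*(i / 2)`[25,5]=>22
25: grp=6,tig=1
[5] (6+0,1*2+1+8) = (6,11)
row: 22 vs 6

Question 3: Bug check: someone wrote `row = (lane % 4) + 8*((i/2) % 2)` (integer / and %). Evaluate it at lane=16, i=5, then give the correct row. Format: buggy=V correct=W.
buggy=0 correct=4

`(lane % 4) + 8*((i/2) % 2)`[16,5]->0
L=16->g=16>>2=4, t=16&3=0
[5]->row 4+0=4  col 0·2+1+8=9
row: 0 vs 4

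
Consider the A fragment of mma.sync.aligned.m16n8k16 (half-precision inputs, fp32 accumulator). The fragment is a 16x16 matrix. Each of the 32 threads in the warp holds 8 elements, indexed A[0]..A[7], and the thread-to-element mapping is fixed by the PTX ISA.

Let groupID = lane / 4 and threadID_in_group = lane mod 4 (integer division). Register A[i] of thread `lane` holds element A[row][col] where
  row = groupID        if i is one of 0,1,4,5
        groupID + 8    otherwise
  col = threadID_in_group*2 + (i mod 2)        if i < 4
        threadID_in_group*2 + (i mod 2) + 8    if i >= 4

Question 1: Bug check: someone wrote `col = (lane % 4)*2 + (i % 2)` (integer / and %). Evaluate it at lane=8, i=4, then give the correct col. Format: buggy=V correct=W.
`(lane % 4)*2 + (i % 2)`[8,4]→0
lane 8→8/4=2, 8 mod 4=0
i=4  r:2+0→2  c:2·0+0+8→8
col: 0 vs 8

buggy=0 correct=8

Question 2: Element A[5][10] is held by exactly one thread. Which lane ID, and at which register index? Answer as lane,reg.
r:5=>grp=5,rB=0  c:10=>cB=1,tig=1,lo=0
L=5*4+1=21  i=1*4+0*2+0=4

21,4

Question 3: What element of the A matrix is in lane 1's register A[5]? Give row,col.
lane 1⇒1/4=0, 1 mod 4=1
i=5  r:0+0⇒0  c:2·1+1+8⇒11

0,11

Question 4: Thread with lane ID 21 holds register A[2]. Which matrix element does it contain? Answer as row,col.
13,2

L=21⇒gr=21>>2=5, th=21&3=1
[2]⇒row 5+8=13  col 1·2+0+0=2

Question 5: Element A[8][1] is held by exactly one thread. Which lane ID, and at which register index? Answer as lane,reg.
r:8=>grp=0,rB=1  c:1=>cB=0,tig=0,lo=1
L=0*4+0=0  i=0*4+1*2+1=3

0,3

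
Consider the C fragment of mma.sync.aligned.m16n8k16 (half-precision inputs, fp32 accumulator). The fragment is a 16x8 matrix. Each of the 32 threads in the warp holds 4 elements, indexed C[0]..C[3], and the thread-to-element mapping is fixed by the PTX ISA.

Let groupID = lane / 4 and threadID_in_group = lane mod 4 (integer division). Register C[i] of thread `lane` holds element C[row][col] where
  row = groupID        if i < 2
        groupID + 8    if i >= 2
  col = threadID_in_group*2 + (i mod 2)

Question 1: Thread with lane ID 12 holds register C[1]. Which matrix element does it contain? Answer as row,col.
3,1

L=12=>grp=12>>2=3, tig=12&3=0
[1]=>row 3+0=3  col 0·2+1=1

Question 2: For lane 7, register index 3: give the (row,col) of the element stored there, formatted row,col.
9,7

lane 7->7/4=1, 7 mod 4=3
i=3  r:1+8->9  c:2·3+1->7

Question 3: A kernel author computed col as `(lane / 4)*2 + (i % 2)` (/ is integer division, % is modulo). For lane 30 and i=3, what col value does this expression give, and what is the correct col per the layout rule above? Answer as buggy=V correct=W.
`(lane / 4)*2 + (i % 2)`[30,3]→15
30: G=7,T=2
[3] (7+8,2*2+1) = (15,5)
col: 15 vs 5

buggy=15 correct=5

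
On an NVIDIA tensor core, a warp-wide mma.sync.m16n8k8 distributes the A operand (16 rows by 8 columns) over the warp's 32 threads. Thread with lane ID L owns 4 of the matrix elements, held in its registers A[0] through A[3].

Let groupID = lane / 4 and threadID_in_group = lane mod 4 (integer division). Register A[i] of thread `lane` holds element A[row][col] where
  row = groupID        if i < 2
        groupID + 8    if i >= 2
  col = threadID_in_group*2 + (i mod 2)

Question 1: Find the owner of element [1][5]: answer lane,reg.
6,1

r:1=>grp=1,rB=0  c:5=>tig=2,lo=1
L=1*4+2=6  i=0*2+1=1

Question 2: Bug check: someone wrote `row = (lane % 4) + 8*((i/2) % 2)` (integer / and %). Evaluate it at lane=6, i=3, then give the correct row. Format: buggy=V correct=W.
`(lane % 4) + 8*((i/2) % 2)`[6,3]→10
lane 6: G=1 (6/4), T=2 (6%4)
i=3: r=1+8=9, c=2*2+1=5
row: 10 vs 9

buggy=10 correct=9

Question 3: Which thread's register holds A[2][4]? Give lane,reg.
r: 2->gid=2,r8=0  c: 4->tid=2,i&1=0
L=2*4+2=10  i=0*2+0=0

10,0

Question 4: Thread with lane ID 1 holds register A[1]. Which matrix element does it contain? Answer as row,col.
1: gr=0,th=1
[1] (0+0,1*2+1) = (0,3)

0,3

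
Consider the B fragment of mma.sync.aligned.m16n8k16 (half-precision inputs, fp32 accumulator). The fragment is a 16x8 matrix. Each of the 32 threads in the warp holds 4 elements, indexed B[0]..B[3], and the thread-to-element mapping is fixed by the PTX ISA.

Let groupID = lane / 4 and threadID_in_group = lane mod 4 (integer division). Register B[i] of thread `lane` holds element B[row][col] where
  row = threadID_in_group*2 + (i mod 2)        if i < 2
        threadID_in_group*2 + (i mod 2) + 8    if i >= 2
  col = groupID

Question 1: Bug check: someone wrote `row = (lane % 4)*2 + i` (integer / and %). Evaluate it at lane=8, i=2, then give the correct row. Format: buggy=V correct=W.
buggy=2 correct=8

`(lane % 4)*2 + i`[8,2]→2
L=8→G=8>>2=2, T=8&3=0
[2]→row 0·2+0+8=8  col G=2
row: 2 vs 8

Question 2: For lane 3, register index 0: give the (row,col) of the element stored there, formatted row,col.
L=3=>grp=3>>2=0, tig=3&3=3
[0]=>row 3·2+0+0=6  col grp=0

6,0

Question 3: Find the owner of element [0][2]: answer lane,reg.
c:2=>grp=2  r:0=>rB=0,tig=0,lo=0
L=2*4+0=8  i=0*2+0=0

8,0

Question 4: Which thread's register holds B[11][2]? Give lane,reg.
9,3

c: 2->gid=2  r: 11->r8=1,tid=1,i&1=1
L=2*4+1=9  i=1*2+1=3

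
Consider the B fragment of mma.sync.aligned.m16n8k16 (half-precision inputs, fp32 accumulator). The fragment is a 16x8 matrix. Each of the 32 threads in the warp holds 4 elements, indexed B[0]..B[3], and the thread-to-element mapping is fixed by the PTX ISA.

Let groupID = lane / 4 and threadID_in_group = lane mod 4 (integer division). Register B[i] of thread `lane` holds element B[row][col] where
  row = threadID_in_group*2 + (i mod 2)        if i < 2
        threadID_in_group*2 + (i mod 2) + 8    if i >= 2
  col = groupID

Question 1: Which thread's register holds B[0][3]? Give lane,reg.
12,0

c: 3->gid=3  r: 0->r8=0,tid=0,i&1=0
L=3*4+0=12  i=0*2+0=0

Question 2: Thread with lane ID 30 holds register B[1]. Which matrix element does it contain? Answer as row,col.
5,7

lane 30: gr=7 (30/4), th=2 (30%4)
i=1: r=2*2+1+0=5, c=gr=7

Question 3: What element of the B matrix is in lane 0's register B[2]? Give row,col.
8,0

lane 0: gr=0 (0/4), th=0 (0%4)
i=2: r=0*2+0+8=8, c=gr=0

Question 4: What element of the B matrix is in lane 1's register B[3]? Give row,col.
1: G=0,T=1
[3] (1*2+1+8,0) = (11,0)

11,0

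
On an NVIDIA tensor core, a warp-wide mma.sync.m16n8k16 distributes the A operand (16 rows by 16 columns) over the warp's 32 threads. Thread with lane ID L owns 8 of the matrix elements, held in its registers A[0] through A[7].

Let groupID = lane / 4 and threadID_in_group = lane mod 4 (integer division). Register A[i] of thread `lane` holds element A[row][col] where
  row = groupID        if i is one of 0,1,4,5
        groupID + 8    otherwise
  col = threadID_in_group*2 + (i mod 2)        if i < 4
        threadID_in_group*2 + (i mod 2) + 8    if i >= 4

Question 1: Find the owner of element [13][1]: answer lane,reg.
r=13⇒gr=5,Rb=1  c=1⇒Cb=0,th=0,odd=1
L=5*4+0=20  i=0*4+1*2+1=3

20,3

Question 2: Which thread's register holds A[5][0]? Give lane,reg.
20,0

r=5⇒gr=5,Rb=0  c=0⇒Cb=0,th=0,odd=0
L=5*4+0=20  i=0*4+0*2+0=0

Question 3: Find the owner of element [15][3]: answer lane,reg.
29,3

r=15→G=7,rhi=1  c=3→chi=0,T=1,p=1
L=7*4+1=29  i=0*4+1*2+1=3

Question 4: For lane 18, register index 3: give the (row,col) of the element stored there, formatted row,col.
12,5

lane 18: G=4 (18/4), T=2 (18%4)
i=3: r=4+8=12, c=2*2+1+0=5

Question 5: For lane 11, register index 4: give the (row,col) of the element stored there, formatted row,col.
11: gid=2,tid=3
[4] (2+0,3*2+0+8) = (2,14)

2,14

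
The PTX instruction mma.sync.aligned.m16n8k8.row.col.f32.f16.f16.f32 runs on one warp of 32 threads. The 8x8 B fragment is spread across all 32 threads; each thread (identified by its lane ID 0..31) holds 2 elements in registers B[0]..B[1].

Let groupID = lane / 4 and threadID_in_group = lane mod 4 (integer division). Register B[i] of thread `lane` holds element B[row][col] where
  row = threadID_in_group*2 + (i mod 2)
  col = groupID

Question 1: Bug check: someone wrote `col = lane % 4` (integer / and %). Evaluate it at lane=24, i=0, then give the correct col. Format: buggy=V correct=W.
buggy=0 correct=6

`lane % 4`[24,0]→0
L=24→G=24>>2=6, T=24&3=0
[0]→row 0·2+0=0  col G=6
col: 0 vs 6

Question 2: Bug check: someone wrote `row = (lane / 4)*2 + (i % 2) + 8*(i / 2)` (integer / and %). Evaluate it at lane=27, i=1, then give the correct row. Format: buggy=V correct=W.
`(lane / 4)*2 + (i % 2) + 8*(i / 2)`[27,1]=>13
lane 27=>27/4=6, 27 mod 4=3
i=1  r:2·3+1=>7  c:6
row: 13 vs 7

buggy=13 correct=7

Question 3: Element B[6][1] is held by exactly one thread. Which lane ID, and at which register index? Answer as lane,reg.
c: 1->gid=1  r: 6->tid=3,i&1=0
L=1*4+3=7  i=0=0

7,0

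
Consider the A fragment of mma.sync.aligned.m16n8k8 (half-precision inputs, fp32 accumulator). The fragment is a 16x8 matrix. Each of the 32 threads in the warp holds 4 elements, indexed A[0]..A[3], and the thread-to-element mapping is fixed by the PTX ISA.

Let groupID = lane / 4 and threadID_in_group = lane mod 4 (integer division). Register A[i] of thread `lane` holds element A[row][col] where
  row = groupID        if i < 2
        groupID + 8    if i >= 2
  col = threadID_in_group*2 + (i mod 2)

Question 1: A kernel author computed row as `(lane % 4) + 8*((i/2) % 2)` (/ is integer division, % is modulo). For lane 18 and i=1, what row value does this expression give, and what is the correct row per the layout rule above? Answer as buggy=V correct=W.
buggy=2 correct=4

`(lane % 4) + 8*((i/2) % 2)`[18,1]->2
L=18->g=18>>2=4, t=18&3=2
[1]->row 4+0=4  col 2·2+1=5
row: 2 vs 4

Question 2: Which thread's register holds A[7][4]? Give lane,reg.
30,0

r:7=>grp=7,rB=0  c:4=>tig=2,lo=0
L=7*4+2=30  i=0*2+0=0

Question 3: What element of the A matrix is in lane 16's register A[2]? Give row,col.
12,0

16: gr=4,th=0
[2] (4+8,0*2+0) = (12,0)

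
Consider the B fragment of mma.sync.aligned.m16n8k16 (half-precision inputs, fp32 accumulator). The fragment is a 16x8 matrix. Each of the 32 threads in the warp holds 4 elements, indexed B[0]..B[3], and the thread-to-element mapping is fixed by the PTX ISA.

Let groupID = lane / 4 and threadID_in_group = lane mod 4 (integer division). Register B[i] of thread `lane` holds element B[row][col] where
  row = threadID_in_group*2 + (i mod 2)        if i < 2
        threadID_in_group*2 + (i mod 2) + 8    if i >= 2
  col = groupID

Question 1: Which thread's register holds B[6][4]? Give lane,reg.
c=4→G=4  r=6→rhi=0,T=3,p=0
L=4*4+3=19  i=0*2+0=0

19,0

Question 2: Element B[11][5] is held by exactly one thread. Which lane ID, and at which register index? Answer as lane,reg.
21,3

c=5->g=5  r=11->rb=1,t=1,b0=1
L=5*4+1=21  i=1*2+1=3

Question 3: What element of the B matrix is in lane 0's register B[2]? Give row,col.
L=0→G=0>>2=0, T=0&3=0
[2]→row 0·2+0+8=8  col G=0

8,0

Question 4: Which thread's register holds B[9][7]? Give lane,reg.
28,3

c:7=>grp=7  r:9=>rB=1,tig=0,lo=1
L=7*4+0=28  i=1*2+1=3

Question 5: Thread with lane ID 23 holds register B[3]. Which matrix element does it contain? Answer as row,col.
L=23→G=23>>2=5, T=23&3=3
[3]→row 3·2+1+8=15  col G=5

15,5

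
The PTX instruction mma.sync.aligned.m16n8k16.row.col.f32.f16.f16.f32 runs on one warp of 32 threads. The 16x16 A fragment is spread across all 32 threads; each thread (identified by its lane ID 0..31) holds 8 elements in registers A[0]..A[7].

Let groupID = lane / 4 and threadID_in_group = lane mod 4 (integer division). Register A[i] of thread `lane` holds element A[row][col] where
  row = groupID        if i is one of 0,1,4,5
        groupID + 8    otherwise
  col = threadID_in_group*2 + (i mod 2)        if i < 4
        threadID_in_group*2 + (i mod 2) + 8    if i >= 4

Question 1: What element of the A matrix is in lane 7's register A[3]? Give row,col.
9,7

7: gr=1,th=3
[3] (1+8,3*2+1+0) = (9,7)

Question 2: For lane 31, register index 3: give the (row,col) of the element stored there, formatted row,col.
15,7

31: gr=7,th=3
[3] (7+8,3*2+1+0) = (15,7)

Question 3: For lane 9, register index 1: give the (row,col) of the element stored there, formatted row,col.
9: G=2,T=1
[1] (2+0,1*2+1+0) = (2,3)

2,3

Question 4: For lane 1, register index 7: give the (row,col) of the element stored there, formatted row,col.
8,11

lane 1: G=0 (1/4), T=1 (1%4)
i=7: r=0+8=8, c=1*2+1+8=11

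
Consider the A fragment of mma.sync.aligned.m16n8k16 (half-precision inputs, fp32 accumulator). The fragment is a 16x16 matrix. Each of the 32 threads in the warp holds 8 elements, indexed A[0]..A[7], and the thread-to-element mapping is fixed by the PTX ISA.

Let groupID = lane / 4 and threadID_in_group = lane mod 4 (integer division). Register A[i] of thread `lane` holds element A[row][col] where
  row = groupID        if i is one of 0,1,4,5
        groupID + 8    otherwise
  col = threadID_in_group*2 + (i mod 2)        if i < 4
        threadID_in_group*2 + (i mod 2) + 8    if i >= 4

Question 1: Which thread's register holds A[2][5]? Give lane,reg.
10,1

r: 2->gid=2,r8=0  c: 5->c8=0,tid=2,i&1=1
L=2*4+2=10  i=0*4+0*2+1=1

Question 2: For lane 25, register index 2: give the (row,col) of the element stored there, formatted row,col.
14,2

25: gid=6,tid=1
[2] (6+8,1*2+0+0) = (14,2)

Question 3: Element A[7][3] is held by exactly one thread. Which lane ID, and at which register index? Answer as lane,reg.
r=7→G=7,rhi=0  c=3→chi=0,T=1,p=1
L=7*4+1=29  i=0*4+0*2+1=1

29,1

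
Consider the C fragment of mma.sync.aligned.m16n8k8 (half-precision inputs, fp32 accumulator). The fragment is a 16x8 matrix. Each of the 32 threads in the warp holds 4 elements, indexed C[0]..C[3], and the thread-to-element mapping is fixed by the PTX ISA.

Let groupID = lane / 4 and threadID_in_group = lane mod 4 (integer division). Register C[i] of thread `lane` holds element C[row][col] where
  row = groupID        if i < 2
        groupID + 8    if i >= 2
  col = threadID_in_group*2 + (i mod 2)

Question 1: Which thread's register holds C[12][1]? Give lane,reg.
16,3

r=12→G=4,rhi=1  c=1→T=0,p=1
L=4*4+0=16  i=1*2+1=3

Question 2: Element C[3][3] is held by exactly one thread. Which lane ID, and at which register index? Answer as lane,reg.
r:3=>grp=3,rB=0  c:3=>tig=1,lo=1
L=3*4+1=13  i=0*2+1=1

13,1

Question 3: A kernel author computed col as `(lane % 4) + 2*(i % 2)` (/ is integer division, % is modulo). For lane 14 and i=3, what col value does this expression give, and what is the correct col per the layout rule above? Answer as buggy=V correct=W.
`(lane % 4) + 2*(i % 2)`[14,3]->4
lane 14->14/4=3, 14 mod 4=2
i=3  r:3+8->11  c:2·2+1->5
col: 4 vs 5

buggy=4 correct=5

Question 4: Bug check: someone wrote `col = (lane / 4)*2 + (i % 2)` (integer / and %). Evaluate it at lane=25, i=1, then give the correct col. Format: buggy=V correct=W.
buggy=13 correct=3

`(lane / 4)*2 + (i % 2)`[25,1]->13
25: gid=6,tid=1
[1] (6+0,1*2+1) = (6,3)
col: 13 vs 3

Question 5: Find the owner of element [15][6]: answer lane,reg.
31,2

r:15=>grp=7,rB=1  c:6=>tig=3,lo=0
L=7*4+3=31  i=1*2+0=2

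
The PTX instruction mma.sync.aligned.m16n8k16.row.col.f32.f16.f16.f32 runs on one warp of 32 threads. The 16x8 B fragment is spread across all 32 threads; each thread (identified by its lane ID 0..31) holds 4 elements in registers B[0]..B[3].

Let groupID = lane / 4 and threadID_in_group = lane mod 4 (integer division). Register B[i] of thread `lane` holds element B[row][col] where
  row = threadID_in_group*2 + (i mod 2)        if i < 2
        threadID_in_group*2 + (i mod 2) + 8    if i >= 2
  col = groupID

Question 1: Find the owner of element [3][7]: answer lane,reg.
c=7→G=7  r=3→rhi=0,T=1,p=1
L=7*4+1=29  i=0*2+1=1

29,1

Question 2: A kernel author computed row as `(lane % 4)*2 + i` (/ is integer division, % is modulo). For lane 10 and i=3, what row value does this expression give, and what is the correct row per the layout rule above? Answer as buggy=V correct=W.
buggy=7 correct=13

`(lane % 4)*2 + i`[10,3]⇒7
L=10⇒gr=10>>2=2, th=10&3=2
[3]⇒row 2·2+1+8=13  col gr=2
row: 7 vs 13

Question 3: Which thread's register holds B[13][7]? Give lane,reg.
c=7⇒gr=7  r=13⇒Rb=1,th=2,odd=1
L=7*4+2=30  i=1*2+1=3

30,3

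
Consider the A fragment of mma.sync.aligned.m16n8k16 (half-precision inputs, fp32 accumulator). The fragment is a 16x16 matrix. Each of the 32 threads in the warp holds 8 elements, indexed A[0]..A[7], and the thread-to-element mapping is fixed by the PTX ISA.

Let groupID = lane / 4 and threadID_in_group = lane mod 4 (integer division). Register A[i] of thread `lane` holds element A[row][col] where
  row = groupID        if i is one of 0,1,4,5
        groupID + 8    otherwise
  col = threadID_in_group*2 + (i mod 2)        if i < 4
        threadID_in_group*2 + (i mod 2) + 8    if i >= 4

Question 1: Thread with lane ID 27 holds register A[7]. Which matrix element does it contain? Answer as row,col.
14,15

lane 27->27/4=6, 27 mod 4=3
i=7  r:6+8->14  c:2·3+1+8->15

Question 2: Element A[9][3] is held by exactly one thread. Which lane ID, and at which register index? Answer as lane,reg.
5,3

r: 9->gid=1,r8=1  c: 3->c8=0,tid=1,i&1=1
L=1*4+1=5  i=0*4+1*2+1=3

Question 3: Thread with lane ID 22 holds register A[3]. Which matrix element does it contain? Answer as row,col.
13,5

22: G=5,T=2
[3] (5+8,2*2+1+0) = (13,5)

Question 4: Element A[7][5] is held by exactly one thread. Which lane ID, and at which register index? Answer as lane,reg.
30,1

r: 7->gid=7,r8=0  c: 5->c8=0,tid=2,i&1=1
L=7*4+2=30  i=0*4+0*2+1=1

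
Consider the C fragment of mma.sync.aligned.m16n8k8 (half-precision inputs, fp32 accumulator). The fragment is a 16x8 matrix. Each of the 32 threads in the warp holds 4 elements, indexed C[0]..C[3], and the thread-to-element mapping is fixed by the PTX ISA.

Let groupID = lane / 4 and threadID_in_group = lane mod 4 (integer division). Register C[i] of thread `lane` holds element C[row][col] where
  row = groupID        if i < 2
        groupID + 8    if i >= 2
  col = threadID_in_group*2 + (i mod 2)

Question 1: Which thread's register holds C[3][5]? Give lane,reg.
14,1

r=3→G=3,rhi=0  c=5→T=2,p=1
L=3*4+2=14  i=0*2+1=1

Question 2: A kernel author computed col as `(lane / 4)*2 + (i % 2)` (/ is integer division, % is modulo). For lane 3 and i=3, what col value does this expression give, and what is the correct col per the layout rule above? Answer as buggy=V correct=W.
`(lane / 4)*2 + (i % 2)`[3,3]⇒1
3: gr=0,th=3
[3] (0+8,3*2+1) = (8,7)
col: 1 vs 7

buggy=1 correct=7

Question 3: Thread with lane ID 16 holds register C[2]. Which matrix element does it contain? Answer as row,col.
lane 16->16/4=4, 16 mod 4=0
i=2  r:4+8->12  c:2·0+0->0

12,0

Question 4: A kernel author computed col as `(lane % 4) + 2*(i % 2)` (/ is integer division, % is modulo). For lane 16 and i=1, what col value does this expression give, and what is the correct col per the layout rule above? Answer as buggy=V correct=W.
buggy=2 correct=1

`(lane % 4) + 2*(i % 2)`[16,1]->2
L=16->gid=16>>2=4, tid=16&3=0
[1]->row 4+0=4  col 0·2+1=1
col: 2 vs 1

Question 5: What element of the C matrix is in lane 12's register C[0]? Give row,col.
L=12→G=12>>2=3, T=12&3=0
[0]→row 3+0=3  col 0·2+0=0

3,0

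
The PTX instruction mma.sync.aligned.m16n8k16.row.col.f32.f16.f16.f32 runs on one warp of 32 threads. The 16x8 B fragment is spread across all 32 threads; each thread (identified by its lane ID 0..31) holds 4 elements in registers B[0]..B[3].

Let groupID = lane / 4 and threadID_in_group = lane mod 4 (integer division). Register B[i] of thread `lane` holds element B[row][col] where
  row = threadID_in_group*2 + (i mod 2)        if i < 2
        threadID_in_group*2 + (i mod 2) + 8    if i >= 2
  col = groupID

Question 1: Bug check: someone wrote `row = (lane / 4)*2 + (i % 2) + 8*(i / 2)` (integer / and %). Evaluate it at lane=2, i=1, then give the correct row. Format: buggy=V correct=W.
buggy=1 correct=5

`(lane / 4)*2 + (i % 2) + 8*(i / 2)`[2,1]->1
2: gid=0,tid=2
[1] (2*2+1+0,0) = (5,0)
row: 1 vs 5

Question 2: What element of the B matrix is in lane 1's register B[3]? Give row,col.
L=1=>grp=1>>2=0, tig=1&3=1
[3]=>row 1·2+1+8=11  col grp=0

11,0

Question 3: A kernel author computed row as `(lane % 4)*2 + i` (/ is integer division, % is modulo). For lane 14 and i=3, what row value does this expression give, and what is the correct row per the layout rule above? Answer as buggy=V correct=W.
buggy=7 correct=13

`(lane % 4)*2 + i`[14,3]=>7
14: grp=3,tig=2
[3] (2*2+1+8,3) = (13,3)
row: 7 vs 13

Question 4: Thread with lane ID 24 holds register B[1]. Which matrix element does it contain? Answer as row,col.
L=24→G=24>>2=6, T=24&3=0
[1]→row 0·2+1+0=1  col G=6

1,6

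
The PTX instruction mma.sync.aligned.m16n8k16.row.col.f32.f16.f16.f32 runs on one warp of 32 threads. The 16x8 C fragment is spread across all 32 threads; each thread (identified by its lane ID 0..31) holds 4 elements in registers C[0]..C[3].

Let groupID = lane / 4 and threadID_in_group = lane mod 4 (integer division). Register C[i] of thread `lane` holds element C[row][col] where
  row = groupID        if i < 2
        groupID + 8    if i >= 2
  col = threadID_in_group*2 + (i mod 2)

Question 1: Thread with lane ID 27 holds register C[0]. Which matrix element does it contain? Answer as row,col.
6,6

lane 27⇒27/4=6, 27 mod 4=3
i=0  r:6+0⇒6  c:2·3+0⇒6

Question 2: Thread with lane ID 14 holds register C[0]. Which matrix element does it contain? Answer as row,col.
3,4

14: g=3,t=2
[0] (3+0,2*2+0) = (3,4)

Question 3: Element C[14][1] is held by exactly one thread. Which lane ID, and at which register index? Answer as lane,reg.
24,3

r=14→G=6,rhi=1  c=1→T=0,p=1
L=6*4+0=24  i=1*2+1=3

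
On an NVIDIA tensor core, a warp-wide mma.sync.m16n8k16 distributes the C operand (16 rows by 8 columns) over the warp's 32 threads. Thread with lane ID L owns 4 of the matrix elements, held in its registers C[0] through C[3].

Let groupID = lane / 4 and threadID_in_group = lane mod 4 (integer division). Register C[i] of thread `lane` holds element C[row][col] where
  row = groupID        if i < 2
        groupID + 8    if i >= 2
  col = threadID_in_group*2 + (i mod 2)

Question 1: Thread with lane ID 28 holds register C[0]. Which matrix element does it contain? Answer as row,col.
lane 28: G=7 (28/4), T=0 (28%4)
i=0: r=7+0=7, c=0*2+0=0

7,0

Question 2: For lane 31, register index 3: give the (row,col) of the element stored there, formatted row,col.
lane 31: gr=7 (31/4), th=3 (31%4)
i=3: r=7+8=15, c=3*2+1=7

15,7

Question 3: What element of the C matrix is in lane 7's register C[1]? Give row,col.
lane 7->7/4=1, 7 mod 4=3
i=1  r:1+0->1  c:2·3+1->7

1,7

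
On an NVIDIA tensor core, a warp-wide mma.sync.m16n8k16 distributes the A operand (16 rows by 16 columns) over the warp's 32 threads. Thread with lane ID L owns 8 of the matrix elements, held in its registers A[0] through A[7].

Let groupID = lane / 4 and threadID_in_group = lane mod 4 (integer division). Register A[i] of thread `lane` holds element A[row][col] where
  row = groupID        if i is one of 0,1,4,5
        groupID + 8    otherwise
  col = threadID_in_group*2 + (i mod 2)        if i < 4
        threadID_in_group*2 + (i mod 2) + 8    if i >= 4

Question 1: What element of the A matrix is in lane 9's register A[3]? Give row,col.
L=9->g=9>>2=2, t=9&3=1
[3]->row 2+8=10  col 1·2+1+0=3

10,3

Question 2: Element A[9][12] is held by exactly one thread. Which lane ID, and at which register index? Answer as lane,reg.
r=9→G=1,rhi=1  c=12→chi=1,T=2,p=0
L=1*4+2=6  i=1*4+1*2+0=6

6,6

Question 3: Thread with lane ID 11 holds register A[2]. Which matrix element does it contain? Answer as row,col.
10,6

lane 11: grp=2 (11/4), tig=3 (11%4)
i=2: r=2+8=10, c=3*2+0+0=6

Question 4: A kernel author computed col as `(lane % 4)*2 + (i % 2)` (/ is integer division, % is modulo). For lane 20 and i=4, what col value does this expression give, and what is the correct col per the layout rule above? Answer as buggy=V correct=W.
`(lane % 4)*2 + (i % 2)`[20,4]->0
20: gid=5,tid=0
[4] (5+0,0*2+0+8) = (5,8)
col: 0 vs 8

buggy=0 correct=8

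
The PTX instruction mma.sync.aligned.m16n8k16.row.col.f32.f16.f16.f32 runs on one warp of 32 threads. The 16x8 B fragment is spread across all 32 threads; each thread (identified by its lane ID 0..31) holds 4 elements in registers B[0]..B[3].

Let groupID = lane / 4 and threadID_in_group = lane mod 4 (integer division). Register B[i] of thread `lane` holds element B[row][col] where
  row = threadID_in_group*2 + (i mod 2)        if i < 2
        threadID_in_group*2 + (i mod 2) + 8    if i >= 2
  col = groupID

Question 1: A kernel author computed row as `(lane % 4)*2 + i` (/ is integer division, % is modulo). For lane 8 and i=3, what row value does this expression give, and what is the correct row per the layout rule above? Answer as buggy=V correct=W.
`(lane % 4)*2 + i`[8,3]→3
8: G=2,T=0
[3] (0*2+1+8,2) = (9,2)
row: 3 vs 9

buggy=3 correct=9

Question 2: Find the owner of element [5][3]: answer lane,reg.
14,1

c=3→G=3  r=5→rhi=0,T=2,p=1
L=3*4+2=14  i=0*2+1=1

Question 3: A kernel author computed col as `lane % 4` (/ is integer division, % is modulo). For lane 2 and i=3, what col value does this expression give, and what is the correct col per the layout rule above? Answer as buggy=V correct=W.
`lane % 4`[2,3]->2
lane 2: g=0 (2/4), t=2 (2%4)
i=3: r=2*2+1+8=13, c=g=0
col: 2 vs 0

buggy=2 correct=0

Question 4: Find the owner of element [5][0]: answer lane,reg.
2,1

c: 0->gid=0  r: 5->r8=0,tid=2,i&1=1
L=0*4+2=2  i=0*2+1=1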